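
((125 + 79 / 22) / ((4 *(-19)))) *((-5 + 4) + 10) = -25461 / 1672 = -15.23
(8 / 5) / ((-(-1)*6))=4 / 15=0.27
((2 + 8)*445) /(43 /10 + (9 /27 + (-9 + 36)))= 133500 /949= 140.67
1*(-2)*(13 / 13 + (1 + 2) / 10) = -13 / 5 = -2.60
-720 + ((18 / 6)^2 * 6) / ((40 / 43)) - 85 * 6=-23439 / 20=-1171.95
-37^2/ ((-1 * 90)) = 1369/ 90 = 15.21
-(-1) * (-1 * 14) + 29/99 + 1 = -1258/99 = -12.71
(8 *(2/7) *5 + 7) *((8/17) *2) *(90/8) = 23220/119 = 195.13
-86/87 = -0.99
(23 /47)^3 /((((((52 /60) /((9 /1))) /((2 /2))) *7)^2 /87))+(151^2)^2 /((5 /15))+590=1340928350372479384 /859758263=1559657415.44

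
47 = 47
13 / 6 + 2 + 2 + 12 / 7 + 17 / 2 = 344 / 21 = 16.38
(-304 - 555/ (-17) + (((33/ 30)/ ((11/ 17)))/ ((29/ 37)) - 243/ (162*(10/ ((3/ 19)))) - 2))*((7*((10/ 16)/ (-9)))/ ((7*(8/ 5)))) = 254040215/ 21581568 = 11.77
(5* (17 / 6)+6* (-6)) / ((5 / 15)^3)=-1179 / 2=-589.50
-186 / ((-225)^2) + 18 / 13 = 302944 / 219375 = 1.38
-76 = -76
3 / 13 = 0.23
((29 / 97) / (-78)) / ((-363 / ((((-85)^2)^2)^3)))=4125010956948991455078125 / 2746458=1501938481108755879.42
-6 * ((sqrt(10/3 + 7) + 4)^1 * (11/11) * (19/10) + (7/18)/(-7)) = -679/15 - 19 * sqrt(93)/5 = -81.91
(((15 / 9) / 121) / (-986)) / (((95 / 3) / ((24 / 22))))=-6 / 12467477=-0.00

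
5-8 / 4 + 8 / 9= 35 / 9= 3.89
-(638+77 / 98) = -8943 / 14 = -638.79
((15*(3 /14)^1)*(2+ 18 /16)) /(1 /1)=1125 /112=10.04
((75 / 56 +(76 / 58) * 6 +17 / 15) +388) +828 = 29873513 / 24360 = 1226.33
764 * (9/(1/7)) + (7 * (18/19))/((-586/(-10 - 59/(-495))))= 14737330657/306185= 48132.11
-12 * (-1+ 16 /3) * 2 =-104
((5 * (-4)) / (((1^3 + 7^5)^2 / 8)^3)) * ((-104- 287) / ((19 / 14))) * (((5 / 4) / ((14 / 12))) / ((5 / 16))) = 5865 / 13073741762951496715352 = 0.00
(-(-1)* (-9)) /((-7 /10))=90 /7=12.86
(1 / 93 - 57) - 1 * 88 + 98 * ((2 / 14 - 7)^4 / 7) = 982740364 / 31899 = 30807.87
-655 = -655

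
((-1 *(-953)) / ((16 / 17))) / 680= 953 / 640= 1.49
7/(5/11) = 77/5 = 15.40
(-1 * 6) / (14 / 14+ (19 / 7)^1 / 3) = -63 / 20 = -3.15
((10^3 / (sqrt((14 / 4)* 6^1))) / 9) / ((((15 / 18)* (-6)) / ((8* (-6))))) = 3200* sqrt(21) / 63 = 232.77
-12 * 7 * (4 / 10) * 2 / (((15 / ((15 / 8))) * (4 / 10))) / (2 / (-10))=105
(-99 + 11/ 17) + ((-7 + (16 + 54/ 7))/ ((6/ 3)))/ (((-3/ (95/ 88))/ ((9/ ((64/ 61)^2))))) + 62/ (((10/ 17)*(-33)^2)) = -5216492408087/ 42464378880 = -122.84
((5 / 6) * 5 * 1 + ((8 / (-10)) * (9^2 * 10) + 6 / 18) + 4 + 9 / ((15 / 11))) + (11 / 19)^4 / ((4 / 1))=-1649530013 / 2606420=-632.87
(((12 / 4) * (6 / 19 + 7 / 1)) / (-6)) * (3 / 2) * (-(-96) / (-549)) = 1112 / 1159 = 0.96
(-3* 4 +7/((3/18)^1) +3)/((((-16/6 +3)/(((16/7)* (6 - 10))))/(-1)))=6336/7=905.14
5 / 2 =2.50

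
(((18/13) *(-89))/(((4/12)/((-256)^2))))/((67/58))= -18268028928/871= -20973626.78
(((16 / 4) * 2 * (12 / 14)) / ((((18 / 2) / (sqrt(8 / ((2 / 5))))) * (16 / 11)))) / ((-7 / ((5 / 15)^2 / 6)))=-11 * sqrt(5) / 3969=-0.01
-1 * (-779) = 779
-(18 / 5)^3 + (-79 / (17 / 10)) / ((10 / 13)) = -227519 / 2125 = -107.07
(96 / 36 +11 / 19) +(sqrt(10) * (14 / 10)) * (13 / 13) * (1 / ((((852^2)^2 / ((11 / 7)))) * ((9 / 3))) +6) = 185 / 57 +66394013769227 * sqrt(10) / 7904049258240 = 29.81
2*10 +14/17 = 354/17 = 20.82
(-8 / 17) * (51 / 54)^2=-0.42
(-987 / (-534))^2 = 108241 / 31684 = 3.42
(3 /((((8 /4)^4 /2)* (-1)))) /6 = -1 /16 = -0.06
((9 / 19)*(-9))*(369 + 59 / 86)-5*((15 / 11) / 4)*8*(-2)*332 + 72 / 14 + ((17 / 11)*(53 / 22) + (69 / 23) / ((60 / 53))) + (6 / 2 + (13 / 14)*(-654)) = 95298583467 / 13839980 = 6885.75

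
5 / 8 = 0.62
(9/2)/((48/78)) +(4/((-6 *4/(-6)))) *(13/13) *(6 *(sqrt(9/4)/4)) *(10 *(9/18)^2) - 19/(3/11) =-2723/48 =-56.73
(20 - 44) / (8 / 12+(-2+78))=-36 / 115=-0.31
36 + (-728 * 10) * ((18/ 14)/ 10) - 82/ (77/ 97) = -77254/ 77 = -1003.30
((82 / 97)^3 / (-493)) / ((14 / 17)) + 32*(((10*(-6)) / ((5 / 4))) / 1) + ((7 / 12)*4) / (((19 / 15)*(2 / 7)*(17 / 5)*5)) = -183792654138673 / 119686111874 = -1535.62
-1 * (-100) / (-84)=-25 / 21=-1.19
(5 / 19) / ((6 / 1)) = 0.04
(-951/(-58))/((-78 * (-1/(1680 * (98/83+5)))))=68300820/31291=2182.76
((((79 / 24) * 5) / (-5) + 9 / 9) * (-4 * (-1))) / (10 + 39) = -55 / 294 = -0.19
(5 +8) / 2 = 13 / 2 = 6.50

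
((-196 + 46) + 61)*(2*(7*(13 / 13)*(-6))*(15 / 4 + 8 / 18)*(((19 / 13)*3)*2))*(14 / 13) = 50046836 / 169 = 296135.12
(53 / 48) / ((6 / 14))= 371 / 144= 2.58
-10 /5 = -2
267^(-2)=1 / 71289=0.00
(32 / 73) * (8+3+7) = 576 / 73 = 7.89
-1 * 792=-792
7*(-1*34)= -238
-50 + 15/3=-45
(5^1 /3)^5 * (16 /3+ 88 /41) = 2875000 /29889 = 96.19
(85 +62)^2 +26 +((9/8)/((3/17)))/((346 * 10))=598856851/27680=21635.00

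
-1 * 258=-258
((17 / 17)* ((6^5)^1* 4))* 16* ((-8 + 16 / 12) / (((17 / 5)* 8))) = -121976.47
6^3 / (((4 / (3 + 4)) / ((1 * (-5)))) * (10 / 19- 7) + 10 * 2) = 17955 / 1724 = 10.41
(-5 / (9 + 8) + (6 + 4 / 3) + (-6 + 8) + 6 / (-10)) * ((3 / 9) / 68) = 538 / 13005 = 0.04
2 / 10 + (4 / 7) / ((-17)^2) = 0.20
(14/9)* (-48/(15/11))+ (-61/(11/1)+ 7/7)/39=-353102/6435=-54.87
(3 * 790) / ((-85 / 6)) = -2844 / 17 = -167.29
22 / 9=2.44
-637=-637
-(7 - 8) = 1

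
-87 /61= -1.43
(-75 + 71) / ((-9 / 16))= 64 / 9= 7.11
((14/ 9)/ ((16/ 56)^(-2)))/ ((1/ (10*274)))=21920/ 63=347.94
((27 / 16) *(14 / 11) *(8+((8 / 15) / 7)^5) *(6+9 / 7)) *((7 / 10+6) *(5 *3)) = 14536851662219 / 1155481250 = 12580.78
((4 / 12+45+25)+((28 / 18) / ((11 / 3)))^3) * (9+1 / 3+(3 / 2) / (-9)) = 12651565 / 19602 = 645.42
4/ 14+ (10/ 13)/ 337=8832/ 30667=0.29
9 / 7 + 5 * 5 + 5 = 219 / 7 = 31.29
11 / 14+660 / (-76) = -2101 / 266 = -7.90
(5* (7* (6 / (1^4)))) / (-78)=-2.69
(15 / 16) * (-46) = -345 / 8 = -43.12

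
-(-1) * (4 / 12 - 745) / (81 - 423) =2.18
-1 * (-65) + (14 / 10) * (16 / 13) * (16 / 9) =68.06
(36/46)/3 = 6/23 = 0.26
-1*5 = -5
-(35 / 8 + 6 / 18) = -4.71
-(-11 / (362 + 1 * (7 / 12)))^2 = -17424 / 18931201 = -0.00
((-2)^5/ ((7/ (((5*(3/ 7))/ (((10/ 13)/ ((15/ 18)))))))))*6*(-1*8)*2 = 49920/ 49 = 1018.78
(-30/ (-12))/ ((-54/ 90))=-25/ 6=-4.17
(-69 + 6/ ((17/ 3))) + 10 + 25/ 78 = -57.62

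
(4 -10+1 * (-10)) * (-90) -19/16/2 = 46061/32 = 1439.41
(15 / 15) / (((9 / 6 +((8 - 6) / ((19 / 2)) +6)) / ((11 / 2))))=209 / 293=0.71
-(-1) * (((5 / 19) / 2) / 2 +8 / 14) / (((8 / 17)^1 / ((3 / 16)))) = 17289 / 68096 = 0.25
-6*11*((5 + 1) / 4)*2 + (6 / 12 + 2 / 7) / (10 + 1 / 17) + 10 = -449885 / 2394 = -187.92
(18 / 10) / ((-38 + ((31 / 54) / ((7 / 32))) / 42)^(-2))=22672529476 / 8751645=2590.66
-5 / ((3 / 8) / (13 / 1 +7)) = -800 / 3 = -266.67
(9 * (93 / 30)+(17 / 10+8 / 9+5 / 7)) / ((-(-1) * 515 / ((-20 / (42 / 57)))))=-1.64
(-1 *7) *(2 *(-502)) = 7028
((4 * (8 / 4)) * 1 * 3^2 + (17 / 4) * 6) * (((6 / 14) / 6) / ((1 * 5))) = 1.39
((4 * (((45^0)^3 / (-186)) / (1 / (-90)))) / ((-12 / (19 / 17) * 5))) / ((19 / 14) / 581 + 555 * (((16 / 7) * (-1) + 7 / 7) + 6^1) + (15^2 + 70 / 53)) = -8190938 / 645846893529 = -0.00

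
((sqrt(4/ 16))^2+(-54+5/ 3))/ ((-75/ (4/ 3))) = 25/ 27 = 0.93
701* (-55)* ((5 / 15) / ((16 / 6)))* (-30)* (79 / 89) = 128336.17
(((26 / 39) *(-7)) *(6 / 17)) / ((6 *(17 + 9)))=-7 / 663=-0.01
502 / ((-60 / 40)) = -1004 / 3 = -334.67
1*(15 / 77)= 15 / 77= 0.19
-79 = -79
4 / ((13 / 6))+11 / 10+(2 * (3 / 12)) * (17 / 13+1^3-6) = 11 / 10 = 1.10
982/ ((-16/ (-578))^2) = 41008811/ 32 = 1281525.34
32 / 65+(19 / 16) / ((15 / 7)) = 653 / 624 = 1.05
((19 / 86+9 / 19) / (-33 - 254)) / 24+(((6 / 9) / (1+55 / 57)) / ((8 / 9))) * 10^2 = 214798945 / 5627496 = 38.17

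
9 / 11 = 0.82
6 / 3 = 2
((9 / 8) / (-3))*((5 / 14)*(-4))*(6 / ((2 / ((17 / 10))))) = 153 / 56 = 2.73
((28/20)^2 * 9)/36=49/100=0.49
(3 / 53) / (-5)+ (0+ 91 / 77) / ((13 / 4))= 1027 / 2915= 0.35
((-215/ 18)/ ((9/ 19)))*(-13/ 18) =53105/ 2916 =18.21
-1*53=-53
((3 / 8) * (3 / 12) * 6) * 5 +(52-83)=-451 / 16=-28.19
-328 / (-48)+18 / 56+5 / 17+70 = 110597 / 1428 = 77.45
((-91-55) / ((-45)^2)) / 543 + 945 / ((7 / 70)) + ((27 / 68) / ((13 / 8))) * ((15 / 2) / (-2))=4592369425093 / 486012150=9449.08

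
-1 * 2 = -2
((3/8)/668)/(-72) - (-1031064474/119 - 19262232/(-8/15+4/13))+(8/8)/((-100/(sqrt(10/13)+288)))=-29266654423802783/381561600 - sqrt(130)/1300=-76702305.54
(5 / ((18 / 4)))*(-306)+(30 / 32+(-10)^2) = -3825 / 16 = -239.06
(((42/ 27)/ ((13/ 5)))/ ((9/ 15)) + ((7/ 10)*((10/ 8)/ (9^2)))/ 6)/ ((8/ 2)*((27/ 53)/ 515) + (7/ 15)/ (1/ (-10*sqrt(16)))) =-1378151845/ 25747046208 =-0.05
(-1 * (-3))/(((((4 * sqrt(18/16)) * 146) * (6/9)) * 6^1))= sqrt(2)/1168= 0.00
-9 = -9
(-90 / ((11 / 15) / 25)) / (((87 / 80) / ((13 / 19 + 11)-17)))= 90900000 / 6061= 14997.53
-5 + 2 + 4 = 1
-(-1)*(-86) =-86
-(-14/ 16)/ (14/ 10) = 0.62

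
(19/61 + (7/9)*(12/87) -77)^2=1486570562500/253478241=5864.69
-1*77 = -77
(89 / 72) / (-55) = -89 / 3960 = -0.02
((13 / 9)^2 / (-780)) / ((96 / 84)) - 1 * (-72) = 72.00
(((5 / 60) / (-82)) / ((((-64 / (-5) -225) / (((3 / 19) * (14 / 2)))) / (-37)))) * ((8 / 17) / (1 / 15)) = -0.00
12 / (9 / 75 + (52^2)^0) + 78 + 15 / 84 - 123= -955 / 28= -34.11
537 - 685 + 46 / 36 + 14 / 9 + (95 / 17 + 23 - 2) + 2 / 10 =-60373 / 510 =-118.38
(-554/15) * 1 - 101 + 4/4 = -2054/15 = -136.93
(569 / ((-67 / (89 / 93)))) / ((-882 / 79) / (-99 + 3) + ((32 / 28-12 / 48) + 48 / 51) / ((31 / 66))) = -7617216656 / 3768663771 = -2.02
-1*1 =-1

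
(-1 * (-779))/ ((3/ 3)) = 779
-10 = -10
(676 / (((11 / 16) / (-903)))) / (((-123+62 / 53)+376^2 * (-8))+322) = 172547648 / 219753655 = 0.79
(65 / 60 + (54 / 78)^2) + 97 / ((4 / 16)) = 790033 / 2028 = 389.56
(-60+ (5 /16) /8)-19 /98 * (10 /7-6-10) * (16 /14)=-17435419 /307328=-56.73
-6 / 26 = -3 / 13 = -0.23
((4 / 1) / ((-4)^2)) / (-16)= -1 / 64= -0.02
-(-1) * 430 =430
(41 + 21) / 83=62 / 83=0.75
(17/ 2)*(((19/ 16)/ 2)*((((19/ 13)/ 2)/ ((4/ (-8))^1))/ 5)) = -6137/ 4160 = -1.48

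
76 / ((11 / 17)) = 1292 / 11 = 117.45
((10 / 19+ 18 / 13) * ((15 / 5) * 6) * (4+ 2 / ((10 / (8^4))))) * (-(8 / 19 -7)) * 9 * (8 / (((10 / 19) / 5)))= 31472582400 / 247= 127419361.94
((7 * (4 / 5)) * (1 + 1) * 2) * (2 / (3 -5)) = -112 / 5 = -22.40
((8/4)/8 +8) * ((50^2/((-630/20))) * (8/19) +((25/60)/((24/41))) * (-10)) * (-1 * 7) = 2846525/1216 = 2340.89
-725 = -725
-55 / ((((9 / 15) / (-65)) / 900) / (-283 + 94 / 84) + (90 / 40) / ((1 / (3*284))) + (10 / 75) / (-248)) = -1968085762500 / 68596715430427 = -0.03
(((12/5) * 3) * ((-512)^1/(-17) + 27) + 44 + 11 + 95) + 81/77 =3680247/6545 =562.30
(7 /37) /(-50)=-7 /1850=-0.00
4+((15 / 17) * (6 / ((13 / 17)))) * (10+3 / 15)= 970 / 13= 74.62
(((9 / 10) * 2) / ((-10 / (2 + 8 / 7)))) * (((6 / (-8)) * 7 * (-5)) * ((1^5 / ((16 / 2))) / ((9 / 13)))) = -429 / 160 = -2.68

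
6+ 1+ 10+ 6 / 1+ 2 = 25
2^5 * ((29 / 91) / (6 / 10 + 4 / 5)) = 4640 / 637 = 7.28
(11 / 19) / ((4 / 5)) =55 / 76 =0.72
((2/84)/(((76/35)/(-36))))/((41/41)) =-15/38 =-0.39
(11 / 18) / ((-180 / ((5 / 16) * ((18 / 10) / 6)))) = -11 / 34560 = -0.00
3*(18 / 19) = 54 / 19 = 2.84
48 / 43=1.12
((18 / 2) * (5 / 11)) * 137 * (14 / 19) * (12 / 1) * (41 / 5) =8492904 / 209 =40635.90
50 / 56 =25 / 28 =0.89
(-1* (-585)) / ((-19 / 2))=-1170 / 19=-61.58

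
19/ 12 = 1.58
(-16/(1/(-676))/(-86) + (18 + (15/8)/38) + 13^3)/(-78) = -27311093/1019616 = -26.79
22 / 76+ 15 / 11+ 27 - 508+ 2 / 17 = -3405403 / 7106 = -479.23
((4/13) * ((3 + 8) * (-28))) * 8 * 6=-59136/13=-4548.92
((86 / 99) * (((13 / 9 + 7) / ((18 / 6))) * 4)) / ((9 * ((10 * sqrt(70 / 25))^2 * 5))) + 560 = 560.00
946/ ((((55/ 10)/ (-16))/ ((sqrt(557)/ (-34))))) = 1376 * sqrt(557)/ 17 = 1910.28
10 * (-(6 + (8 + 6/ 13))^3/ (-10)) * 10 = 66446720/ 2197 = 30244.30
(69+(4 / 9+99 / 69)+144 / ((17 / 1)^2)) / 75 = 0.95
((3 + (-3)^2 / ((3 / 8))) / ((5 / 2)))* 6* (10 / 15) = 216 / 5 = 43.20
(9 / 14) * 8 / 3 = 12 / 7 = 1.71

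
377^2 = 142129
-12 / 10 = -6 / 5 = -1.20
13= 13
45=45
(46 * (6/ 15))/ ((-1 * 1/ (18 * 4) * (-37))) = 6624/ 185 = 35.81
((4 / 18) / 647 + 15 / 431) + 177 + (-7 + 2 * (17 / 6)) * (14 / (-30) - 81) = 398287784 / 1394285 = 285.66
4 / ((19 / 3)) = 12 / 19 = 0.63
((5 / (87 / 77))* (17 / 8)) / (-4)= -6545 / 2784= -2.35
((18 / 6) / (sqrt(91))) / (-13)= -3 * sqrt(91) / 1183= -0.02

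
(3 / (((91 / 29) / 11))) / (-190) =-957 / 17290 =-0.06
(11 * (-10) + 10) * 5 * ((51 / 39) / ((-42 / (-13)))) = -4250 / 21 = -202.38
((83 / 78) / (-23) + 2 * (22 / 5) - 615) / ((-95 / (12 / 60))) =5438029 / 4260750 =1.28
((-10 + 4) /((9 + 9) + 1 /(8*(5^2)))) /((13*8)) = -150 /46813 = -0.00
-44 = -44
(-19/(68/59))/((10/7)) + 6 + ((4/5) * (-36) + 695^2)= 328433649/680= 482990.66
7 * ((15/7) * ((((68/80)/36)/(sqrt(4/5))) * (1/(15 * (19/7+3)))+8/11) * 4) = 119 * sqrt(5)/14400+480/11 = 43.65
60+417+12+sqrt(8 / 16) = sqrt(2) / 2+489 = 489.71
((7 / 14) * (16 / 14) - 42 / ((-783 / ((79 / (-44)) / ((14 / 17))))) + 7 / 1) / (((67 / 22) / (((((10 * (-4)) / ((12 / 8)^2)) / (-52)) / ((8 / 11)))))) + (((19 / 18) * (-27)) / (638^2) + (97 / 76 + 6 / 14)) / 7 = 74549890145363 / 53471726636328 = 1.39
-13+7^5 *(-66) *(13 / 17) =-14420627 / 17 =-848272.18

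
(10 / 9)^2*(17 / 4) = 425 / 81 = 5.25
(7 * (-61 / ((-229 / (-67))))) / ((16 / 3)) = -23.42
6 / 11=0.55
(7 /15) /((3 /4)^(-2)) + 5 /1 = 421 /80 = 5.26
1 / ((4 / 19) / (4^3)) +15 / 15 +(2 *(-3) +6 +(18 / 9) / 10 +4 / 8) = 3057 / 10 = 305.70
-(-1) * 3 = 3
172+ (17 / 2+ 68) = 497 / 2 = 248.50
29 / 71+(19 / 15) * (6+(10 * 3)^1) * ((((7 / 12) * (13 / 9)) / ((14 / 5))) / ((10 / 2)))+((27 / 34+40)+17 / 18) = 4876559 / 108630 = 44.89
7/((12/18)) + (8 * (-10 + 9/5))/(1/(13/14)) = -3529/70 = -50.41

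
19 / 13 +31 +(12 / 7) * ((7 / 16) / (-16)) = 26969 / 832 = 32.41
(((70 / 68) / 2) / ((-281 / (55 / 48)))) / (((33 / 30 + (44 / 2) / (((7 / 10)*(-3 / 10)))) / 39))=238875 / 302517856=0.00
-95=-95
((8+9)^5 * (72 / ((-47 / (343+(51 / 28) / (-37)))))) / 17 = -534145693266 / 12173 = -43879544.34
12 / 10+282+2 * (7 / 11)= 15646 / 55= 284.47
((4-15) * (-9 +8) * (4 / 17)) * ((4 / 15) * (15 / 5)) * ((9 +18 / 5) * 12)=133056 / 425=313.07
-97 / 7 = -13.86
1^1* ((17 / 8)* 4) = 17 / 2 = 8.50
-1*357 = -357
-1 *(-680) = 680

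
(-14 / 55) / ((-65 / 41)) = 574 / 3575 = 0.16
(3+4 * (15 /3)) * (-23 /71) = -529 /71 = -7.45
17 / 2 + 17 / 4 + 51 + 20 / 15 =781 / 12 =65.08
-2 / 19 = -0.11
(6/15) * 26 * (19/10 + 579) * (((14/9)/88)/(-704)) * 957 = -15329951/105600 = -145.17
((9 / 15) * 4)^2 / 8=18 / 25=0.72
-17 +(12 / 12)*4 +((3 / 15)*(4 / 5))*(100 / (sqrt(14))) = -13 +8*sqrt(14) / 7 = -8.72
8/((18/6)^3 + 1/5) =5/17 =0.29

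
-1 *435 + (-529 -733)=-1697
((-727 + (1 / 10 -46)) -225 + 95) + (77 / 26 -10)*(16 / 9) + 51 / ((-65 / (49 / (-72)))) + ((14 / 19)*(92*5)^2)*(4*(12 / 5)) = 1495876.70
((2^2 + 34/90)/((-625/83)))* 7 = -114457/28125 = -4.07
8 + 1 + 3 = 12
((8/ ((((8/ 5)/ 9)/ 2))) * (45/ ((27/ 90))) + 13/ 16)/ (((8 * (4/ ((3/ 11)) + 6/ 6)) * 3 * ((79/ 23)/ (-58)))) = -144080671/ 237632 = -606.32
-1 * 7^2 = -49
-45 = -45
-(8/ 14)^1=-4/ 7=-0.57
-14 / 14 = -1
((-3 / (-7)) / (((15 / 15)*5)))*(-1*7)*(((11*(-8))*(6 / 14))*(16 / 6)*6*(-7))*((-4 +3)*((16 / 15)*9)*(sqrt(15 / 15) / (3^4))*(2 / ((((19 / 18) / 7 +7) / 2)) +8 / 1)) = 2571.01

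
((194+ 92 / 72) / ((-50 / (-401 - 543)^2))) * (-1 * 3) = 156617152 / 15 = 10441143.47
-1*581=-581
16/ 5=3.20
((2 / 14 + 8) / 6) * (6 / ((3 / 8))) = 152 / 7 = 21.71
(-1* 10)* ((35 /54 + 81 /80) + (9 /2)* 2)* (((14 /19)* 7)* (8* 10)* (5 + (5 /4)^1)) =-274932.50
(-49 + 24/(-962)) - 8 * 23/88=-270454/5291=-51.12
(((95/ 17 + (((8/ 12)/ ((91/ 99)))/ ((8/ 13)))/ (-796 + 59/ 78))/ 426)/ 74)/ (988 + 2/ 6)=7497881/ 41814202050040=0.00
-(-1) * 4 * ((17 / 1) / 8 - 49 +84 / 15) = -1651 / 10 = -165.10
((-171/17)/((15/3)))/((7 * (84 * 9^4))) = -0.00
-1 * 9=-9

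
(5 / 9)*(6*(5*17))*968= 274266.67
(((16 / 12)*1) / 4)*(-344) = -114.67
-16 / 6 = -8 / 3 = -2.67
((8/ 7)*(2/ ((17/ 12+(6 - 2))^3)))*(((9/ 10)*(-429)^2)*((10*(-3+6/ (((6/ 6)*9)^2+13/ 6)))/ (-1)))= 395898928128/ 5676125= 69748.10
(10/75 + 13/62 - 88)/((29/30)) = -81521/899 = -90.68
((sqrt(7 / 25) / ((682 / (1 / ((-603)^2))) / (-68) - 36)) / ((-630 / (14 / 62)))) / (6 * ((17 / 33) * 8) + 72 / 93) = 187 * sqrt(7) / 242602537843800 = 0.00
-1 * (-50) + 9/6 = 103/2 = 51.50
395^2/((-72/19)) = -2964475/72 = -41173.26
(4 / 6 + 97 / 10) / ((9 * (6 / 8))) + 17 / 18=2009 / 810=2.48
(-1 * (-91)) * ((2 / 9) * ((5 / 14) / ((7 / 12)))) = 260 / 21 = 12.38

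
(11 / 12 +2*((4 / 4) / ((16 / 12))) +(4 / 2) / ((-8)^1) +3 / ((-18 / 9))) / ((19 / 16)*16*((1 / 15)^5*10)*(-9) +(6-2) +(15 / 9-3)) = 5625 / 22481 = 0.25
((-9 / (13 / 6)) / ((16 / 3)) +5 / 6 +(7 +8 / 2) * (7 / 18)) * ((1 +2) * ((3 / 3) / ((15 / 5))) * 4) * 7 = 28385 / 234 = 121.30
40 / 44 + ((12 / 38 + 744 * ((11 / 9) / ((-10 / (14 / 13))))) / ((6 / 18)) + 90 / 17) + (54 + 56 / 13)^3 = 197947.10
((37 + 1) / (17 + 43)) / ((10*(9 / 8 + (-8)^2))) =38 / 39075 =0.00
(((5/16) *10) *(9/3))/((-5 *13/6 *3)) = -15/52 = -0.29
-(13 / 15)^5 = -0.49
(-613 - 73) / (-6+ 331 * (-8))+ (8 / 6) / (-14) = 0.16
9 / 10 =0.90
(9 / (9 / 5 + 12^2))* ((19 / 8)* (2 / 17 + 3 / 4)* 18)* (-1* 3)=-5605 / 816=-6.87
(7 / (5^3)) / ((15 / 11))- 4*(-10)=75077 / 1875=40.04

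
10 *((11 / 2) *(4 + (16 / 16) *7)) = 605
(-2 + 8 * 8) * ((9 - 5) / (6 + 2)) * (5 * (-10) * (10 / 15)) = -3100 / 3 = -1033.33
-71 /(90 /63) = -497 /10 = -49.70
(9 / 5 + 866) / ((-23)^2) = 4339 / 2645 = 1.64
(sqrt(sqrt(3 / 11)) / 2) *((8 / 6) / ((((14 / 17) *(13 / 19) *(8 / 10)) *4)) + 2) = 5983 *11^(3 / 4) *3^(1 / 4) / 48048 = 0.99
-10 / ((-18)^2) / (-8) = 5 / 1296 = 0.00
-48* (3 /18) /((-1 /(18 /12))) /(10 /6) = 7.20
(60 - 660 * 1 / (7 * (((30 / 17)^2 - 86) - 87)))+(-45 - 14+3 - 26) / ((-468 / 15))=1693749635 / 26806962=63.18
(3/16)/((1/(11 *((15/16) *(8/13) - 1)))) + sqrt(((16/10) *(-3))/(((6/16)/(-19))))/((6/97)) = -363/416 + 388 *sqrt(95)/15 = 251.24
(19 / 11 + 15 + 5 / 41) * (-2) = -15198 / 451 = -33.70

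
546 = 546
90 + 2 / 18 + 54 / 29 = 24005 / 261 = 91.97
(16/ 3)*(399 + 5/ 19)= 121376/ 57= 2129.40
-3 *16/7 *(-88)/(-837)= -1408/1953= -0.72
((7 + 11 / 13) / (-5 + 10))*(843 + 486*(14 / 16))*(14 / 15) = 603687 / 325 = 1857.50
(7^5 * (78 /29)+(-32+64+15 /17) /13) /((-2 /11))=-245160619 /986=-248641.60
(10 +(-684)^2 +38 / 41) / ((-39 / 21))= -134277808 / 533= -251928.35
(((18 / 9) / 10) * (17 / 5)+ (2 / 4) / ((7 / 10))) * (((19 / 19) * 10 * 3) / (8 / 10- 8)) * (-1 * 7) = 122 / 3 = 40.67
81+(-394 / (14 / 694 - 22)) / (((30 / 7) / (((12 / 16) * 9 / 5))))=66085317 / 762700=86.65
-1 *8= -8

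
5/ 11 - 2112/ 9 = -7729/ 33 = -234.21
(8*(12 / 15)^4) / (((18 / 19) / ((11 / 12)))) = 53504 / 16875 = 3.17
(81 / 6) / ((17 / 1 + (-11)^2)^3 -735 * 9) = 1 / 194182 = 0.00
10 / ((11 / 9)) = 8.18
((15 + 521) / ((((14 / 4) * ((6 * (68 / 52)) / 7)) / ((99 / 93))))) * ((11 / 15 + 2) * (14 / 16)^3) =134737603 / 505920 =266.32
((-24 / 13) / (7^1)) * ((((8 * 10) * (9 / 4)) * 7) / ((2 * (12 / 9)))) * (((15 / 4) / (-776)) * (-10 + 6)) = -6075 / 2522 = -2.41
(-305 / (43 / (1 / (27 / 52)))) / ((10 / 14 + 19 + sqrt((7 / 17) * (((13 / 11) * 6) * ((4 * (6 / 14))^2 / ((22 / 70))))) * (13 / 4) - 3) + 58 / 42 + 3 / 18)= -2072880040 / 374916699 + 2630320 * sqrt(6630) / 41657411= -0.39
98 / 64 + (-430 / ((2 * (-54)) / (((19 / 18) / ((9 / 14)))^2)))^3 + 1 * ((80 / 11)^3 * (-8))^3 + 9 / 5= -61122514723285836767042129961618057031 / 2097275844326199564983582880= -29143765179.31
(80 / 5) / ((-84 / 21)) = -4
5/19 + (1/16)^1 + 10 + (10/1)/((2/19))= 32019/304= 105.33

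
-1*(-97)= 97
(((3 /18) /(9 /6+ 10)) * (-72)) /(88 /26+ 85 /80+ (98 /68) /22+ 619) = -311168 /185933127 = -0.00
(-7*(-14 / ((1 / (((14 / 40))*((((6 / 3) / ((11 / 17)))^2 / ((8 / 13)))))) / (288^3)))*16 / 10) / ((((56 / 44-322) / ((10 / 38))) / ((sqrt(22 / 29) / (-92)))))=4362688512*sqrt(638) / 697015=158096.56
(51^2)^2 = 6765201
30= 30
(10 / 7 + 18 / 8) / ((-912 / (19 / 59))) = -103 / 79296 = -0.00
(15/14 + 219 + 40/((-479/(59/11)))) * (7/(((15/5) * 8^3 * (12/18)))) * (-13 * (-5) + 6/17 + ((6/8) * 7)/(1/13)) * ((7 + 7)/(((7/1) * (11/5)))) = 735919023325/4035801088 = 182.35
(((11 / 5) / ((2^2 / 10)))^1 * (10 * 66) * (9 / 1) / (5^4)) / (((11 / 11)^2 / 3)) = 19602 / 125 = 156.82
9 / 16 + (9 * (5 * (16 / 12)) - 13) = 47.56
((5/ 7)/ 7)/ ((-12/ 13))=-65/ 588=-0.11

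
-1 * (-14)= 14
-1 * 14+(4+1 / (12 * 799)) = -95879 / 9588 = -10.00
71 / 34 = 2.09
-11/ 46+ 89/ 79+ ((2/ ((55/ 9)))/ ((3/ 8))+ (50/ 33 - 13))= -5831009/ 599610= -9.72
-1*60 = -60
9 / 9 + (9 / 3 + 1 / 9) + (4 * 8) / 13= 6.57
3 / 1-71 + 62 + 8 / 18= -50 / 9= -5.56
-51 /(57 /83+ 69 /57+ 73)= -26809 /39371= -0.68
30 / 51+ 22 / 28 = 327 / 238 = 1.37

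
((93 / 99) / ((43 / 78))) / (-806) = -1 / 473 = -0.00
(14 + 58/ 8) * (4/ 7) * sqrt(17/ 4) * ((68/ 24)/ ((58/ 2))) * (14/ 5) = 289 * sqrt(17)/ 174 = 6.85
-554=-554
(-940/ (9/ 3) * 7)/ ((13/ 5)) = -32900/ 39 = -843.59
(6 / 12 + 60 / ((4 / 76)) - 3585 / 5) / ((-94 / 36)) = -7623 / 47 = -162.19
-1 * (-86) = 86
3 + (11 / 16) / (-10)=469 / 160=2.93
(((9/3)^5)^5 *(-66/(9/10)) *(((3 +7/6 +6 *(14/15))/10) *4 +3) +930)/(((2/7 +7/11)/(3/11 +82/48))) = -1309241530965707129/1420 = -922001078144864.18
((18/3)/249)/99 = 2/8217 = 0.00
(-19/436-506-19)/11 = -228919/4796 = -47.73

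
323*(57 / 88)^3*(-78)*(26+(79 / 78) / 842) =-102147378030045 / 573799424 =-178019.31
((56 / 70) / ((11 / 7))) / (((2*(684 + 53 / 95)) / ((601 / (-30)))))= -79933 / 10730445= -0.01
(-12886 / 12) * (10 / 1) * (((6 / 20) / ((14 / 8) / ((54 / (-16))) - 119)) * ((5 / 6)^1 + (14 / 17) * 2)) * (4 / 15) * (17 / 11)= 444567 / 16135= 27.55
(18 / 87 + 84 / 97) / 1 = 3018 / 2813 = 1.07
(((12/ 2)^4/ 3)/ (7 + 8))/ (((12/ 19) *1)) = 228/ 5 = 45.60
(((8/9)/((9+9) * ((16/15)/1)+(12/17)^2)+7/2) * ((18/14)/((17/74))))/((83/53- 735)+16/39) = -1447008173/53460147860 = -0.03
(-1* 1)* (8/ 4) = -2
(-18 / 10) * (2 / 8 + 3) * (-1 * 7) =40.95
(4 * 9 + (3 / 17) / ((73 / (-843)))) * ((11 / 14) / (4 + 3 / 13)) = 78273 / 12410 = 6.31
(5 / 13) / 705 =1 / 1833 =0.00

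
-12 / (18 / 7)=-14 / 3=-4.67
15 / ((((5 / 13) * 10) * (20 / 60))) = 117 / 10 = 11.70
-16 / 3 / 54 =-8 / 81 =-0.10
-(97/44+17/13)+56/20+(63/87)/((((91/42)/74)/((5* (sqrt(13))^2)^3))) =563332710927/82940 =6792051.01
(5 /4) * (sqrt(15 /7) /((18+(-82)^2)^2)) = 5 * sqrt(105) /1272727792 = 0.00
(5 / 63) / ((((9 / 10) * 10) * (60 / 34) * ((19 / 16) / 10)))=1360 / 32319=0.04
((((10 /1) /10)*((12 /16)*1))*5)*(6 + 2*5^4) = 4710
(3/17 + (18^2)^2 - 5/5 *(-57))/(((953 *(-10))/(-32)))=28569024/81005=352.68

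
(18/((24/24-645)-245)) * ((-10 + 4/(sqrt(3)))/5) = 36/889-24 * sqrt(3)/4445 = 0.03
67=67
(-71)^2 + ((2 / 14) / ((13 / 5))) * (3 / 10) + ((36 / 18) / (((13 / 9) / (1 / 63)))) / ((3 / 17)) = 393209 / 78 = 5041.14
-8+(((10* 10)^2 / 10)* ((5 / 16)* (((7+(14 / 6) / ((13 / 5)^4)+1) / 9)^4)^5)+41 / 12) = 643112697359910015370929306301684360153642287125176591957865799567817278366650070467141130565942387522397766998987080565 / 22120933952039269847396976134499673840694570674204097184384661009424779103279815835392333685095646082848258410613873604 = 29.07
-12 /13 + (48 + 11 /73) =44819 /949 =47.23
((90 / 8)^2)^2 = 4100625 / 256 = 16018.07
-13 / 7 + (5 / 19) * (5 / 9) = -2048 / 1197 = -1.71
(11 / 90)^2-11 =-88979 / 8100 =-10.99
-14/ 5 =-2.80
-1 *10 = -10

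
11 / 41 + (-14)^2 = 8047 / 41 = 196.27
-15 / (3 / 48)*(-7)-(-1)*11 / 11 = 1681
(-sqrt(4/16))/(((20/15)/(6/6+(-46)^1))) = 135/8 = 16.88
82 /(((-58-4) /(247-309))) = 82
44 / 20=11 / 5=2.20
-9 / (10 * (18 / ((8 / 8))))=-1 / 20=-0.05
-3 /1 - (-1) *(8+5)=10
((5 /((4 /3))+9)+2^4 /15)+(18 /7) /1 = 6883 /420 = 16.39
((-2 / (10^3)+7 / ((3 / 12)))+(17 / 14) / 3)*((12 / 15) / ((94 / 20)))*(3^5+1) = 145535752 / 123375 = 1179.62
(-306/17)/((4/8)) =-36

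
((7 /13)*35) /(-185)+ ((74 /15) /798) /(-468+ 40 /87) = -3976798493 /39032486220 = -0.10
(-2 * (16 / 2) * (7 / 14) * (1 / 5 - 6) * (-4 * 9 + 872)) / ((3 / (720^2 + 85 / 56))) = 6703000746.10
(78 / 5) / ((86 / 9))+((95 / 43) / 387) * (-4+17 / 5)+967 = 26864929 / 27735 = 968.63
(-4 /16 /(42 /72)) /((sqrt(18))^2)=-1 /42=-0.02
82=82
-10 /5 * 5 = -10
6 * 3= 18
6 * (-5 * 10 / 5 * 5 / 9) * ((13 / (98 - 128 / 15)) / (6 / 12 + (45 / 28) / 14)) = -1274000 / 161711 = -7.88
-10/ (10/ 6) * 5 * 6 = -180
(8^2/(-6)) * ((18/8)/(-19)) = 24/19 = 1.26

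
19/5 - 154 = -751/5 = -150.20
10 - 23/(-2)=43/2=21.50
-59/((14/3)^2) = -531/196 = -2.71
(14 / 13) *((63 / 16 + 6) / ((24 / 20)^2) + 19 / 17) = 183211 / 21216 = 8.64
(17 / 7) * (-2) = -34 / 7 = -4.86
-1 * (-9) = 9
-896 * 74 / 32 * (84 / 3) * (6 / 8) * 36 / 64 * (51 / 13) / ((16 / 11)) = -27461511 / 416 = -66013.25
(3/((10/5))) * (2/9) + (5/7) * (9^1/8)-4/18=0.91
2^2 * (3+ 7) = 40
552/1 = 552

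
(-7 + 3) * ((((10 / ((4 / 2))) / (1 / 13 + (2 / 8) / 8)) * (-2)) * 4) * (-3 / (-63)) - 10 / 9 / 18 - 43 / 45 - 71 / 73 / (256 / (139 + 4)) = 3648939893 / 52980480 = 68.87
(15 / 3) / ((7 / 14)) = 10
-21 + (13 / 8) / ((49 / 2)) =-4103 / 196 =-20.93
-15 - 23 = -38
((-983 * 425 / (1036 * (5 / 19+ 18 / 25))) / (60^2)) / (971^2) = -7937725 / 65686721744448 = -0.00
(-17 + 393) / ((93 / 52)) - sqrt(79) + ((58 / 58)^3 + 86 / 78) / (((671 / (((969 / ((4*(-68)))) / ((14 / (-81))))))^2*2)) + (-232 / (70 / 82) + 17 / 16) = -8258235122094589 / 136564362654720 - sqrt(79) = -69.36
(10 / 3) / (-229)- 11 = -7567 / 687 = -11.01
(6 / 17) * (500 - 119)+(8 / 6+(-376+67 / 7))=-230.62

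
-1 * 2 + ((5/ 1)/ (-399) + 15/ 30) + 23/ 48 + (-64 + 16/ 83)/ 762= -1.12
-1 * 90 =-90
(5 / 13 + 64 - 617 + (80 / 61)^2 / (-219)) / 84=-209082772 / 31781061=-6.58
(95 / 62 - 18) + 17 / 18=-15.52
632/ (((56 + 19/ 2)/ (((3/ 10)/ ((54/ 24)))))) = 2528/ 1965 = 1.29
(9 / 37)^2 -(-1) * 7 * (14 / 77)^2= 48133 / 165649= 0.29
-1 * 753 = -753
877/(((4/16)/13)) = 45604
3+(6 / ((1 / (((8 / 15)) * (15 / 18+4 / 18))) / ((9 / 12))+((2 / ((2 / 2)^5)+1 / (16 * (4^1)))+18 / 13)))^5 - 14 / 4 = 37226844921230017561395 / 51901942605816498223514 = 0.72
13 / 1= 13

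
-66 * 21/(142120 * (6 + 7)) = -63/83980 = -0.00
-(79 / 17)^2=-6241 / 289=-21.60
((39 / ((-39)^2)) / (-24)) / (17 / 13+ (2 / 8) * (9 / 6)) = -1 / 1575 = -0.00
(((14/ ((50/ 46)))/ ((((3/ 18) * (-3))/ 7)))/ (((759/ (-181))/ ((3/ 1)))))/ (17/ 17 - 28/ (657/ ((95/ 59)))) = 1375156188/ 9928325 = 138.51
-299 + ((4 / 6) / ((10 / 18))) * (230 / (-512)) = -38341 / 128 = -299.54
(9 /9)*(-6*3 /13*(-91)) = 126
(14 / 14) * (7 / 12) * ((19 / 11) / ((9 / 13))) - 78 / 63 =1807 / 8316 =0.22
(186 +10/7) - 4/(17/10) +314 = 59390/119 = 499.08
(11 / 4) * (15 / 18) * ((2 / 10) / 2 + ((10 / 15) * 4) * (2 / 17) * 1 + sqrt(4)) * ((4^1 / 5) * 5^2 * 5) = 338525 / 612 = 553.15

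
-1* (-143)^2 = -20449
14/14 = 1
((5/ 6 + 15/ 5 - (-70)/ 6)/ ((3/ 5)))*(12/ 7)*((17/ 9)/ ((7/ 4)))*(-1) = -21080/ 441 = -47.80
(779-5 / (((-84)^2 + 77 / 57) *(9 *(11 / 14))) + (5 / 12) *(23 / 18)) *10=532192911215 / 68270796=7795.32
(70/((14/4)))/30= 0.67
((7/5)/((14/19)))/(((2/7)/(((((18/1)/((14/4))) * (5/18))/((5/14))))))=26.60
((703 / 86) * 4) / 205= 1406 / 8815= 0.16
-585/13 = -45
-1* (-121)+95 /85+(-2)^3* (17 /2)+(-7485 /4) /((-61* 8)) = 1923085 /33184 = 57.95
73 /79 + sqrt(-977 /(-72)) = 73 /79 + sqrt(1954) /12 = 4.61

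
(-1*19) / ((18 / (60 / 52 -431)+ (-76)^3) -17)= 53086 / 1226546559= 0.00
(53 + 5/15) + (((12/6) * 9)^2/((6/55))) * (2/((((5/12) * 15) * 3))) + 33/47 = 261439/705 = 370.84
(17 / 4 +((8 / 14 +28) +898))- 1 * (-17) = 947.82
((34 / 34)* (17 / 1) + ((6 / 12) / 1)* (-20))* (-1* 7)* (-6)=294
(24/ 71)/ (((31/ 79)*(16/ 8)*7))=948/ 15407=0.06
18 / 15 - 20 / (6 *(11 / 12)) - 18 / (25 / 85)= -700 / 11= -63.64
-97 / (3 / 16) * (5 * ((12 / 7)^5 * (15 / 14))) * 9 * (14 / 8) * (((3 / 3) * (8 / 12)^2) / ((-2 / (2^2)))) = 9654681600 / 16807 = 574444.08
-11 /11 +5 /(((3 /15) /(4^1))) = 99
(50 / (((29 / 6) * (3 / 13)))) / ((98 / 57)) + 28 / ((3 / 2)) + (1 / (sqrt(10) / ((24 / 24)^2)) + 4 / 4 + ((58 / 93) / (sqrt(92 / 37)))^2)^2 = 230044 * sqrt(10) / 994635 + 25966228344665249 / 562317428385090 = 46.91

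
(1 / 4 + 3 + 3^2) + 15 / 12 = 27 / 2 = 13.50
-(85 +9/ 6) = -173/ 2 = -86.50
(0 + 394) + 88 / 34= 6742 / 17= 396.59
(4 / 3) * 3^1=4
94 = 94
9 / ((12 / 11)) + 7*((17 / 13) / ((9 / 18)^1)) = 26.56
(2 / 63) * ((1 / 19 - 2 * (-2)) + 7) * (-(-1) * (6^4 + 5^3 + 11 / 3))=85480 / 171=499.88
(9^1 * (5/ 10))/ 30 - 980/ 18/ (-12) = 4.69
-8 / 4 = -2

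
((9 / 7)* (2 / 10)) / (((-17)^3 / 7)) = -9 / 24565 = -0.00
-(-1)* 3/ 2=3/ 2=1.50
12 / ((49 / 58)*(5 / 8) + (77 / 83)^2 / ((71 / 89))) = 2723414592 / 364678139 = 7.47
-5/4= -1.25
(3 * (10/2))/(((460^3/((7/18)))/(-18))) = -21/19467200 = -0.00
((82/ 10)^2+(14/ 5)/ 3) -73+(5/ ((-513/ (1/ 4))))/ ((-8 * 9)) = -4.83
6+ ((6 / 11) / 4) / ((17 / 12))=1140 / 187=6.10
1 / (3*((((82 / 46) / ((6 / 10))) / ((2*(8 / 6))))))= 184 / 615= 0.30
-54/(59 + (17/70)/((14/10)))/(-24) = 0.04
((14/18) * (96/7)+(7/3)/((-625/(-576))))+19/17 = 444169/31875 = 13.93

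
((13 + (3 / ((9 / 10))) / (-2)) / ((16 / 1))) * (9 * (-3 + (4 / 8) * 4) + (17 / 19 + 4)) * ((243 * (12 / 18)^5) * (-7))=12376 / 19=651.37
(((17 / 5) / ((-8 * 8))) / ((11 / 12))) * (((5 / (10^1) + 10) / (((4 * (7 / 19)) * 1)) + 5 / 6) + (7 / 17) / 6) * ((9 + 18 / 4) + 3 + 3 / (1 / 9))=-20.24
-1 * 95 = -95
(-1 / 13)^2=1 / 169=0.01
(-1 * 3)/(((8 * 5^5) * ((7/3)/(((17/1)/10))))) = -153/1750000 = -0.00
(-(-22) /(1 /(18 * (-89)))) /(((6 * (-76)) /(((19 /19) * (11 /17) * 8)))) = 129228 /323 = 400.09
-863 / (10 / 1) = -863 / 10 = -86.30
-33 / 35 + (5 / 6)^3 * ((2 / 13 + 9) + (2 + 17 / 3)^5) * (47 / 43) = 2151265899233 / 128365965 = 16758.85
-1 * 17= -17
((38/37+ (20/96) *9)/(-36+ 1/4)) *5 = -4295/10582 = -0.41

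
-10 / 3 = -3.33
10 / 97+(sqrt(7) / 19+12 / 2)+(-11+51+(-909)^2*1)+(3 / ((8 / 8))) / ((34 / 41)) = sqrt(7) / 19+2725238717 / 3298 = 826330.86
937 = 937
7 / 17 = 0.41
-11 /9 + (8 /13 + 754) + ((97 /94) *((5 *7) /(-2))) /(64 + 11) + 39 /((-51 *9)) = 1407980023 /1869660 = 753.07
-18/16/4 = -9/32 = -0.28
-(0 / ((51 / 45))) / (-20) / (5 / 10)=0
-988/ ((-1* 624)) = 19/ 12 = 1.58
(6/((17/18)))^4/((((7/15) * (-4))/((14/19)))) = -1020366720/1586899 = -642.99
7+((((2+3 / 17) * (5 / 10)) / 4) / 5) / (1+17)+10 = 208117 / 12240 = 17.00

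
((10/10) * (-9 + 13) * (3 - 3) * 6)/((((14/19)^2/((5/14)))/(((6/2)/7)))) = 0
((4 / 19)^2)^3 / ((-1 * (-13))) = 4096 / 611596453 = 0.00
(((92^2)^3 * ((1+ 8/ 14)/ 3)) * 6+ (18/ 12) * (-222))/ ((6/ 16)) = 5081832391328.38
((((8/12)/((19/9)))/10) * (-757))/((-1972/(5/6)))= 0.01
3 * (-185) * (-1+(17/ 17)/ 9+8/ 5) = -1184/ 3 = -394.67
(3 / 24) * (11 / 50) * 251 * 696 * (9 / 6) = 720621 / 100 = 7206.21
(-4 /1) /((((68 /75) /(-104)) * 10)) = 780 /17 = 45.88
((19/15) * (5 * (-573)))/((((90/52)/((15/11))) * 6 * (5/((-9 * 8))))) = 377416/55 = 6862.11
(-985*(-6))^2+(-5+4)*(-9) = 34928109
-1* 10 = -10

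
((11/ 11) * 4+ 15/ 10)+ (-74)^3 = -810437/ 2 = -405218.50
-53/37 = -1.43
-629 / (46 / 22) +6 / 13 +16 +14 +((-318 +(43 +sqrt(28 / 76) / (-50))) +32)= -153496 / 299- sqrt(133) / 950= -513.38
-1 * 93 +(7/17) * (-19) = -1714/17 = -100.82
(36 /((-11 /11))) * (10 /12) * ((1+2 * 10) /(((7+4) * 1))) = -630 /11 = -57.27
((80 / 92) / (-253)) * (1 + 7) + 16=92944 / 5819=15.97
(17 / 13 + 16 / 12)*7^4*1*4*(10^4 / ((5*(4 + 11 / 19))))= 37590056000 / 3393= 11078707.93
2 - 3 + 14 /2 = 6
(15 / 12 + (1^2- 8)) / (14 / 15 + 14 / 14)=-345 / 116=-2.97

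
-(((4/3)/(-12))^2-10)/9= 809/729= 1.11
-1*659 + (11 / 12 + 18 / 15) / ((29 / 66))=-654.18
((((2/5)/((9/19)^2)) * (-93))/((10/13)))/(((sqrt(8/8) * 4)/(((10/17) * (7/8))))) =-1018381/36720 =-27.73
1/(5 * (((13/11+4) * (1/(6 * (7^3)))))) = 7546/95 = 79.43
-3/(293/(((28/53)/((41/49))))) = -4116/636689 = -0.01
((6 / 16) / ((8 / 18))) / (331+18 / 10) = 0.00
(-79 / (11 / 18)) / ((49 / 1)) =-1422 / 539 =-2.64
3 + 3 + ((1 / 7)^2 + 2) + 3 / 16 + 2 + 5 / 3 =27929 / 2352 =11.87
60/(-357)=-20/119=-0.17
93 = 93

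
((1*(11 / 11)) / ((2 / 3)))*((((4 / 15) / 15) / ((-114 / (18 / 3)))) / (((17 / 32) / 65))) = -832 / 4845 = -0.17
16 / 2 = 8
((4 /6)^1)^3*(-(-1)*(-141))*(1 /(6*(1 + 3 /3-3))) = 188 /27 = 6.96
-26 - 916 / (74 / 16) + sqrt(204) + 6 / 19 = -157288 / 703 + 2 * sqrt(51) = -209.46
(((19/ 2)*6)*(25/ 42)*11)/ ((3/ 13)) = 67925/ 42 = 1617.26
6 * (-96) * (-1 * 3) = 1728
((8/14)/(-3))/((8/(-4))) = 2/21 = 0.10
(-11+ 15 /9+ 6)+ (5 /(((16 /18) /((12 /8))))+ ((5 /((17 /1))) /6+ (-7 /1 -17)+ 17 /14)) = -100717 /5712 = -17.63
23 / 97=0.24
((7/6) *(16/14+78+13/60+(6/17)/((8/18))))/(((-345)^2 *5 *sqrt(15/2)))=0.00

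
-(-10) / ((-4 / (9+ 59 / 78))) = -3805 / 156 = -24.39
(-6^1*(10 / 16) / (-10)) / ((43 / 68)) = 51 / 86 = 0.59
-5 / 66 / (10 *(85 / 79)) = -79 / 11220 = -0.01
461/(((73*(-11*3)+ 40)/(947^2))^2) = 370766802323741/5612161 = 66064890.57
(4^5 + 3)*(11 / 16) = 11297 / 16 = 706.06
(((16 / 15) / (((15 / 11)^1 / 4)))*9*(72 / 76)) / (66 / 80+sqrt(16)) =101376 / 18335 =5.53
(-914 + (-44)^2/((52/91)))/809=2474/809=3.06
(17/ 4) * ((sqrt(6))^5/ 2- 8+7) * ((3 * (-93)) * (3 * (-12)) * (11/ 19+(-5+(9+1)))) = -4524822/ 19+81446796 * sqrt(6)/ 19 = 10262014.18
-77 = -77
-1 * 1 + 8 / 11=-3 / 11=-0.27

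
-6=-6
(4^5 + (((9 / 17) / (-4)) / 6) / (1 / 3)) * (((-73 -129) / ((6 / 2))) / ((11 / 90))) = -210971325 / 374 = -564094.45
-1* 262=-262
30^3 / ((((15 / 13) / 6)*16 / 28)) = 245700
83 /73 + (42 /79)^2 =646775 /455593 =1.42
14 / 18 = 7 / 9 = 0.78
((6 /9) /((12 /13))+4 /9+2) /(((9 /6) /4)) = 76 /9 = 8.44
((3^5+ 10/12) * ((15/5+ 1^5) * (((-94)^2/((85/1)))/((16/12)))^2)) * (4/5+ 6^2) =7881426526512/36125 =218170976.51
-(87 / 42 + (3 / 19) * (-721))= 29731 / 266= 111.77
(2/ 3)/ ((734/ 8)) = 8/ 1101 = 0.01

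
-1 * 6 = -6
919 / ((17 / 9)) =8271 / 17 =486.53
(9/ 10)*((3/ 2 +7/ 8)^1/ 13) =171/ 1040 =0.16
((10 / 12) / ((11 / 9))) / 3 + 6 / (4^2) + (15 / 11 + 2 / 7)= 1387 / 616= 2.25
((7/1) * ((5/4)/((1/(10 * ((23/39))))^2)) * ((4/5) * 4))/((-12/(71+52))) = -15182300/1521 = -9981.79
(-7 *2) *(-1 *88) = 1232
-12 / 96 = -0.12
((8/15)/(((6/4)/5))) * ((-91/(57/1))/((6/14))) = -10192/1539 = -6.62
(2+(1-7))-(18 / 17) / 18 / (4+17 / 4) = -2248 / 561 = -4.01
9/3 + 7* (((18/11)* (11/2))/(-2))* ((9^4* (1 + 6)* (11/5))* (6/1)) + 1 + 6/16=-763857689/40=-19096442.22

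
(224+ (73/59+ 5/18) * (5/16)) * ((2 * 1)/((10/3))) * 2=3814253/14160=269.37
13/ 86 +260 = 22373/ 86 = 260.15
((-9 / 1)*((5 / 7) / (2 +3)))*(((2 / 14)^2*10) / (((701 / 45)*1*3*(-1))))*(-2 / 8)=-675 / 480886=-0.00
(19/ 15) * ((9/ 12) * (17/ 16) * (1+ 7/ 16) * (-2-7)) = -66861/ 5120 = -13.06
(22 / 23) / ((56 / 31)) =0.53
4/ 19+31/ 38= 39/ 38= 1.03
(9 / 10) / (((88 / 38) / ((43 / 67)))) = 7353 / 29480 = 0.25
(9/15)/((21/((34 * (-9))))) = -306/35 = -8.74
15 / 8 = 1.88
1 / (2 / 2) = 1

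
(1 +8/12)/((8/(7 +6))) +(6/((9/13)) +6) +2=155/8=19.38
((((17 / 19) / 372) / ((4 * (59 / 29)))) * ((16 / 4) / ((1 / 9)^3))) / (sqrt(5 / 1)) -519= -519+119799 * sqrt(5) / 695020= -518.61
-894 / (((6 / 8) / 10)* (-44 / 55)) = 14900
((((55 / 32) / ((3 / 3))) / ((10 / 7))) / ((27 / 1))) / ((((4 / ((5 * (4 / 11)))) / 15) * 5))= 35 / 576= 0.06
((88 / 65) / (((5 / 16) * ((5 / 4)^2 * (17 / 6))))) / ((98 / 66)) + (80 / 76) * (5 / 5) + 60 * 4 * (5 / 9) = 52098088508 / 385783125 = 135.05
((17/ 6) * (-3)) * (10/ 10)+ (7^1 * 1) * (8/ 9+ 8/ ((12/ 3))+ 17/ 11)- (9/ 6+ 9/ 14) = 28271/ 1386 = 20.40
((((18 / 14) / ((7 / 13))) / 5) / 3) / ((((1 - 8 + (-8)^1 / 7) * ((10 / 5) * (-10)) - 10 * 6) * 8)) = 0.00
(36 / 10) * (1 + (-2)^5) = -558 / 5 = -111.60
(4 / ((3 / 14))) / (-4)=-14 / 3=-4.67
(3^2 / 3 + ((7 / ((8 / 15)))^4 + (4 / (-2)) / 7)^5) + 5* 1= 445918278245587089521258460707863445125736199 / 19377151727927277125632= 23012581235193011158079.78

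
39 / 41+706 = 28985 / 41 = 706.95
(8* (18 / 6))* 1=24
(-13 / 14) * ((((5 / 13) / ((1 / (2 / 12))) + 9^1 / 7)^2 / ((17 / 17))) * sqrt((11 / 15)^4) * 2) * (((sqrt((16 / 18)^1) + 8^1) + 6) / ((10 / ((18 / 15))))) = -65723449 / 21498750 - 65723449 * sqrt(2) / 451473750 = -3.26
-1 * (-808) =808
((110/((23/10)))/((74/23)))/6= 275/111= 2.48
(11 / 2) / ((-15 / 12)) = -22 / 5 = -4.40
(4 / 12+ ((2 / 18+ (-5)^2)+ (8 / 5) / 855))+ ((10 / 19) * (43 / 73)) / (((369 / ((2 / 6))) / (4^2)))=976934557 / 38385225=25.45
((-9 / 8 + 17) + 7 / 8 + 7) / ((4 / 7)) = 665 / 16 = 41.56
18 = 18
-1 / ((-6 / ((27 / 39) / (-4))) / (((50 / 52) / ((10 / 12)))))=-45 / 1352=-0.03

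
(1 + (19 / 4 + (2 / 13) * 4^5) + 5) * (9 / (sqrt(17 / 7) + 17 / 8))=1102626 / 715- 1260144 * sqrt(119) / 12155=411.20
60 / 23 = 2.61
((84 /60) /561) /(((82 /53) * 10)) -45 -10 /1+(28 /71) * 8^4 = 254812004641 /163307100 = 1560.32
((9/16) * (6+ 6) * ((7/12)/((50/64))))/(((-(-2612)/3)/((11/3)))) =693/32650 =0.02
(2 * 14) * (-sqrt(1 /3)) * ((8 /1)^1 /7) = -32 * sqrt(3) /3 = -18.48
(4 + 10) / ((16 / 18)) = 63 / 4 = 15.75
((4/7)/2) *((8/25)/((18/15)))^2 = 32/1575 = 0.02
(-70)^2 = 4900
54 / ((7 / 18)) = 138.86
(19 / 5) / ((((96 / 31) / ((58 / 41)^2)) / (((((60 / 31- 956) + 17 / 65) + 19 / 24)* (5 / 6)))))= -736434191833 / 377619840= -1950.20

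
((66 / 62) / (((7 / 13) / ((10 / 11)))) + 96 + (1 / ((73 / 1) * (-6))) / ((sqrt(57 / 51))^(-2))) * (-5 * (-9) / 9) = 790074445 / 1615782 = 488.97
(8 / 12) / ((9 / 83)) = 166 / 27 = 6.15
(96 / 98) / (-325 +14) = -48 / 15239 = -0.00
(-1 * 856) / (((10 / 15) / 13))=-16692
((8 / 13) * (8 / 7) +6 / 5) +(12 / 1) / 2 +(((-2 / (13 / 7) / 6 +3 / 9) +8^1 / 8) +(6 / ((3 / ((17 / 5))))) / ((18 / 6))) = 1189 / 105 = 11.32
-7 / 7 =-1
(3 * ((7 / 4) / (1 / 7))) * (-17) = -2499 / 4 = -624.75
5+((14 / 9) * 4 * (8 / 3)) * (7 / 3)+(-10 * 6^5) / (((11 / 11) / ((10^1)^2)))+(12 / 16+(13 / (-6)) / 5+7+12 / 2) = -12597027607 / 1620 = -7775942.97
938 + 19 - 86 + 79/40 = 34919/40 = 872.98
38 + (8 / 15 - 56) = -262 / 15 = -17.47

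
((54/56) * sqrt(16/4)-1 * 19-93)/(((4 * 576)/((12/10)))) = -1541/26880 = -0.06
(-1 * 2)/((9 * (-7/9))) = 2/7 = 0.29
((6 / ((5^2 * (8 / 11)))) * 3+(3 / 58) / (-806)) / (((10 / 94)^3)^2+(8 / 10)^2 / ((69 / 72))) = 143415163979479923 / 96750307575198914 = 1.48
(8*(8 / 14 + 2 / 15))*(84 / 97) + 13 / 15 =1673 / 291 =5.75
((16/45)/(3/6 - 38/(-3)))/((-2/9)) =-48/395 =-0.12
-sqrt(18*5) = -3*sqrt(10) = -9.49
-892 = -892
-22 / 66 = -1 / 3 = -0.33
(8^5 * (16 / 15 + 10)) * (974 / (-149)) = -5298061312 / 2235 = -2370497.23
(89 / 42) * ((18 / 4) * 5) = 47.68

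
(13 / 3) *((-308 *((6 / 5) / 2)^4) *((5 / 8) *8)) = -108108 / 125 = -864.86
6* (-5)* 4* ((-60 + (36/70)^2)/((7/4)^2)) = 28099584/12005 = 2340.66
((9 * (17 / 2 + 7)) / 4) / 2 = 279 / 16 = 17.44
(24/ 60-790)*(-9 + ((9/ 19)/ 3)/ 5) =3363696/ 475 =7081.47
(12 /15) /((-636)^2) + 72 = 36404641 /505620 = 72.00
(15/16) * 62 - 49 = 73/8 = 9.12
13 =13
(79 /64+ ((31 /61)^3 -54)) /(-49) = 764608213 /711812416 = 1.07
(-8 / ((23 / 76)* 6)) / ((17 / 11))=-3344 / 1173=-2.85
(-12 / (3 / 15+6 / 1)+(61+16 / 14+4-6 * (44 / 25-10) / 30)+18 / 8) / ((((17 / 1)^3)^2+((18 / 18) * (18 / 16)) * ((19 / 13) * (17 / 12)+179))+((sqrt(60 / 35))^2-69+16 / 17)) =13064517544 / 4630287935585625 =0.00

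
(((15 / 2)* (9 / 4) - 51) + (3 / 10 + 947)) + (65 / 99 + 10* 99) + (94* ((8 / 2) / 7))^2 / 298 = 55323426553 / 28911960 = 1913.51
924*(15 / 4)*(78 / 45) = 6006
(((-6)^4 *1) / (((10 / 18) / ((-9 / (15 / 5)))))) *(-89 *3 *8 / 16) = 4671432 / 5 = 934286.40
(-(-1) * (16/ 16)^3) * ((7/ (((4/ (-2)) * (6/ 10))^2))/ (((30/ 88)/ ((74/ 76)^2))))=527065/ 38988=13.52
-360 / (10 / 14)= -504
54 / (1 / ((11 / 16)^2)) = 3267 / 128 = 25.52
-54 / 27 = -2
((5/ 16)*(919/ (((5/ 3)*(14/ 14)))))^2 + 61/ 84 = 159625933/ 5376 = 29692.32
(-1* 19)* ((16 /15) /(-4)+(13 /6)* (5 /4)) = -46.39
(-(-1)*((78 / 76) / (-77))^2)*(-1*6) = -4563 / 4280738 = -0.00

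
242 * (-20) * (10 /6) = -24200 /3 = -8066.67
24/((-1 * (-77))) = 24/77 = 0.31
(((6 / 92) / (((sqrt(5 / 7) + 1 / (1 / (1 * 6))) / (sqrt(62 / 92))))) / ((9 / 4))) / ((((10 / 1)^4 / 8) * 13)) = -sqrt(49910) / 6369821250 + 7 * sqrt(1426) / 1061636875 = 0.00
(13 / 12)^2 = 169 / 144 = 1.17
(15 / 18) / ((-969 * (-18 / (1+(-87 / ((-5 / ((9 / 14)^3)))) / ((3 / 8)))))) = 5714 / 8973909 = 0.00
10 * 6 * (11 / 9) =220 / 3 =73.33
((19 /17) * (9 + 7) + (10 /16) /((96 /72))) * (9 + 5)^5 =167784281 /17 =9869663.59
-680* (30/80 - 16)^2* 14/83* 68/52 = -158046875/4316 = -36618.83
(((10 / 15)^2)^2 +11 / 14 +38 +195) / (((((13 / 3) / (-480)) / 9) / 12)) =-254723520 / 91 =-2799159.56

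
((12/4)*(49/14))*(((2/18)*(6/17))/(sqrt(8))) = 7*sqrt(2)/68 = 0.15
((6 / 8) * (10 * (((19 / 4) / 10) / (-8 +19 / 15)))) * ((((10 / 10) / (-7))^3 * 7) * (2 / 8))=855 / 316736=0.00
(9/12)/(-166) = -0.00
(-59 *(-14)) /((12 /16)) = 3304 /3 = 1101.33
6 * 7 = 42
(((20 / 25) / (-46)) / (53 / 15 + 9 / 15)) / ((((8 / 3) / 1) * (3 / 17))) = -51 / 5704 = -0.01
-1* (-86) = 86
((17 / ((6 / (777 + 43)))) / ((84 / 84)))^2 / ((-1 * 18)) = -24290450 / 81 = -299882.10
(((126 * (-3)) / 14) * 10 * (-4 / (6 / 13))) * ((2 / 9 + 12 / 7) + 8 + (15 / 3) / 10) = 170950 / 7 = 24421.43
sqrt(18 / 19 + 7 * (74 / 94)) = sqrt(5149931) / 893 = 2.54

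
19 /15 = 1.27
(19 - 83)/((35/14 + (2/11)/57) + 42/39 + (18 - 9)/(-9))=-1043328/42061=-24.81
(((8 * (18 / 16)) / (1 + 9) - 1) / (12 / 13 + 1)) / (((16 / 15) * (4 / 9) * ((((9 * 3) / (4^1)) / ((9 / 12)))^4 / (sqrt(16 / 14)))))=-13 * sqrt(14) / 2721600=-0.00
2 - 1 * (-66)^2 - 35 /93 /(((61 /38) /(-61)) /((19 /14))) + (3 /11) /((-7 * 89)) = -2762561080 /637329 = -4334.59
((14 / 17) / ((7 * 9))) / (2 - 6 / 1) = -1 / 306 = -0.00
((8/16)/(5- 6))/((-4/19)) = 19/8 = 2.38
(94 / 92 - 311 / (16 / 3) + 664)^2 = 49849046361 / 135424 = 368096.10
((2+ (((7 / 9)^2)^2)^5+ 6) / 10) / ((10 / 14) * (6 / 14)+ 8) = 4769714680998899078041 / 49481698418361700220070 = 0.10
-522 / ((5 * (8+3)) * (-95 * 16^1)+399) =18 / 2869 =0.01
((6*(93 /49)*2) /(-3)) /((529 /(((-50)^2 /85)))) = -186000 /440657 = -0.42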